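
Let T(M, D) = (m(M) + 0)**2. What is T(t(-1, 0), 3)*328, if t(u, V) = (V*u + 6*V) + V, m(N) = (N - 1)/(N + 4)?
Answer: 41/2 ≈ 20.500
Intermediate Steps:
m(N) = (-1 + N)/(4 + N)
t(u, V) = 7*V + V*u (t(u, V) = (6*V + V*u) + V = 7*V + V*u)
T(M, D) = (-1 + M)**2/(4 + M)**2 (T(M, D) = ((-1 + M)/(4 + M) + 0)**2 = ((-1 + M)/(4 + M))**2 = (-1 + M)**2/(4 + M)**2)
T(t(-1, 0), 3)*328 = ((-1 + 0*(7 - 1))**2/(4 + 0*(7 - 1))**2)*328 = ((-1 + 0*6)**2/(4 + 0*6)**2)*328 = ((-1 + 0)**2/(4 + 0)**2)*328 = ((-1)**2/4**2)*328 = (1*(1/16))*328 = (1/16)*328 = 41/2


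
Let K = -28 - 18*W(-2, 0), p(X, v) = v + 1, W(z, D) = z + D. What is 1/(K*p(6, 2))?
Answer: 1/24 ≈ 0.041667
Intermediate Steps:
W(z, D) = D + z
p(X, v) = 1 + v
K = 8 (K = -28 - 18*(0 - 2) = -28 - 18*(-2) = -28 + 36 = 8)
1/(K*p(6, 2)) = 1/(8*(1 + 2)) = 1/(8*3) = 1/24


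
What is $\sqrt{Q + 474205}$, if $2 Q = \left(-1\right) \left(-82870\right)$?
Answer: $2 \sqrt{128910} \approx 718.08$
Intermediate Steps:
$Q = 41435$ ($Q = \frac{\left(-1\right) \left(-82870\right)}{2} = \frac{1}{2} \cdot 82870 = 41435$)
$\sqrt{Q + 474205} = \sqrt{41435 + 474205} = \sqrt{515640} = 2 \sqrt{128910}$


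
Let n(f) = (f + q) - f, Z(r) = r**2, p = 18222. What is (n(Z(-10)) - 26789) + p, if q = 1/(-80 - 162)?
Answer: -2073215/242 ≈ -8567.0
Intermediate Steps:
q = -1/242 (q = 1/(-242) = -1/242 ≈ -0.0041322)
n(f) = -1/242 (n(f) = (f - 1/242) - f = (-1/242 + f) - f = -1/242)
(n(Z(-10)) - 26789) + p = (-1/242 - 26789) + 18222 = -6482939/242 + 18222 = -2073215/242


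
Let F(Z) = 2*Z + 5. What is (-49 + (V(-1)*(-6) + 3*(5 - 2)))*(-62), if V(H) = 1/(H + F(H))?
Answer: 2666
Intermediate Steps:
F(Z) = 5 + 2*Z
V(H) = 1/(5 + 3*H) (V(H) = 1/(H + (5 + 2*H)) = 1/(5 + 3*H))
(-49 + (V(-1)*(-6) + 3*(5 - 2)))*(-62) = (-49 + (-6/(5 + 3*(-1)) + 3*(5 - 2)))*(-62) = (-49 + (-6/(5 - 3) + 3*3))*(-62) = (-49 + (-6/2 + 9))*(-62) = (-49 + ((½)*(-6) + 9))*(-62) = (-49 + (-3 + 9))*(-62) = (-49 + 6)*(-62) = -43*(-62) = 2666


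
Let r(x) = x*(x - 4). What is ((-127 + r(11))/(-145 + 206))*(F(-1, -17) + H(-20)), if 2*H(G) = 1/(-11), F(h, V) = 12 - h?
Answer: -7125/671 ≈ -10.618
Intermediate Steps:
r(x) = x*(-4 + x)
H(G) = -1/22 (H(G) = (1/2)/(-11) = (1/2)*(-1/11) = -1/22)
((-127 + r(11))/(-145 + 206))*(F(-1, -17) + H(-20)) = ((-127 + 11*(-4 + 11))/(-145 + 206))*((12 - 1*(-1)) - 1/22) = ((-127 + 11*7)/61)*((12 + 1) - 1/22) = ((-127 + 77)*(1/61))*(13 - 1/22) = -50*1/61*(285/22) = -50/61*285/22 = -7125/671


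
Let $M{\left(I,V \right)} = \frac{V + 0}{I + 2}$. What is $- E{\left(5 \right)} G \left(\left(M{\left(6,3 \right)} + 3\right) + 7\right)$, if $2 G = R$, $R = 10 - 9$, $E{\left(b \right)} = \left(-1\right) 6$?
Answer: $\frac{249}{8} \approx 31.125$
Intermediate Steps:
$E{\left(b \right)} = -6$
$R = 1$
$G = \frac{1}{2}$ ($G = \frac{1}{2} \cdot 1 = \frac{1}{2} \approx 0.5$)
$M{\left(I,V \right)} = \frac{V}{2 + I}$
$- E{\left(5 \right)} G \left(\left(M{\left(6,3 \right)} + 3\right) + 7\right) = - \left(-6\right) \frac{1}{2} \left(\left(\frac{3}{2 + 6} + 3\right) + 7\right) = - \left(-3\right) \left(\left(\frac{3}{8} + 3\right) + 7\right) = - \left(-3\right) \left(\frac{27}{8} + 7\right) = - \frac{\left(-3\right) 83}{8} = \left(-1\right) \left(- \frac{249}{8}\right) = \frac{249}{8}$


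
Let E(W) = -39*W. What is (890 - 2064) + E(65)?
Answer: -3709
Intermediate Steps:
(890 - 2064) + E(65) = (890 - 2064) - 39*65 = -1174 - 2535 = -3709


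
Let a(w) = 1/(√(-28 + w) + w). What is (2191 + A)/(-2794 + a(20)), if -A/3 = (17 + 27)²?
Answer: 4123134044/3184914129 - 7234*I*√2/3184914129 ≈ 1.2946 - 3.2121e-6*I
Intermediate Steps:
A = -5808 (A = -3*(17 + 27)² = -3*44² = -3*1936 = -5808)
a(w) = 1/(w + √(-28 + w))
(2191 + A)/(-2794 + a(20)) = (2191 - 5808)/(-2794 + 1/(20 + √(-28 + 20))) = -3617/(-2794 + 1/(20 + √(-8))) = -3617/(-2794 + 1/(20 + 2*I*√2))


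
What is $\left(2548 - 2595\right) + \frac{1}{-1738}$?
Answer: $- \frac{81687}{1738} \approx -47.001$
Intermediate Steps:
$\left(2548 - 2595\right) + \frac{1}{-1738} = -47 - \frac{1}{1738} = - \frac{81687}{1738}$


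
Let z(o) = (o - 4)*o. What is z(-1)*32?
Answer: 160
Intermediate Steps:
z(o) = o*(-4 + o) (z(o) = (-4 + o)*o = o*(-4 + o))
z(-1)*32 = -(-4 - 1)*32 = -1*(-5)*32 = 5*32 = 160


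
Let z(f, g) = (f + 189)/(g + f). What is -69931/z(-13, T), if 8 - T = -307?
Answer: -10559581/88 ≈ -1.2000e+5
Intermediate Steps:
T = 315 (T = 8 - 1*(-307) = 8 + 307 = 315)
z(f, g) = (189 + f)/(f + g)
-69931/z(-13, T) = -69931*(-13 + 315)/(189 - 13) = -69931/(176/302) = -69931/((1/302)*176) = -69931/88/151 = -69931*151/88 = -10559581/88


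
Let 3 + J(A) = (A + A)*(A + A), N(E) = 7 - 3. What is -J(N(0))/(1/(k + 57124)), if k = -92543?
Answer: 2160559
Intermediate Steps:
N(E) = 4
J(A) = -3 + 4*A² (J(A) = -3 + (A + A)*(A + A) = -3 + (2*A)*(2*A) = -3 + 4*A²)
-J(N(0))/(1/(k + 57124)) = -(-3 + 4*4²)/(1/(-92543 + 57124)) = -(-3 + 4*16)/(1/(-35419)) = -(-3 + 64)/(-1/35419) = -61*(-35419) = -1*(-2160559) = 2160559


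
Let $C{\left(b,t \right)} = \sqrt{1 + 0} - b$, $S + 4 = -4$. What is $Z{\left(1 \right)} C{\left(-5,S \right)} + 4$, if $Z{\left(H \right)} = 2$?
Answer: $16$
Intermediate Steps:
$S = -8$ ($S = -4 - 4 = -8$)
$C{\left(b,t \right)} = 1 - b$ ($C{\left(b,t \right)} = \sqrt{1} - b = 1 - b$)
$Z{\left(1 \right)} C{\left(-5,S \right)} + 4 = 2 \left(1 - -5\right) + 4 = 2 \left(1 + 5\right) + 4 = 2 \cdot 6 + 4 = 12 + 4 = 16$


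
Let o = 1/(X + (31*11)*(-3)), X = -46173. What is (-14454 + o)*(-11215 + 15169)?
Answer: -449550679115/7866 ≈ -5.7151e+7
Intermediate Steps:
o = -1/47196 (o = 1/(-46173 + (31*11)*(-3)) = 1/(-46173 + 341*(-3)) = 1/(-46173 - 1023) = 1/(-47196) = -1/47196 ≈ -2.1188e-5)
(-14454 + o)*(-11215 + 15169) = (-14454 - 1/47196)*(-11215 + 15169) = -682170985/47196*3954 = -449550679115/7866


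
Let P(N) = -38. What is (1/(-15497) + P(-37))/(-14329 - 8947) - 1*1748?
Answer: -630517295769/360708172 ≈ -1748.0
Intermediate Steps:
(1/(-15497) + P(-37))/(-14329 - 8947) - 1*1748 = (1/(-15497) - 38)/(-14329 - 8947) - 1*1748 = (-1/15497 - 38)/(-23276) - 1748 = -588887/15497*(-1/23276) - 1748 = 588887/360708172 - 1748 = -630517295769/360708172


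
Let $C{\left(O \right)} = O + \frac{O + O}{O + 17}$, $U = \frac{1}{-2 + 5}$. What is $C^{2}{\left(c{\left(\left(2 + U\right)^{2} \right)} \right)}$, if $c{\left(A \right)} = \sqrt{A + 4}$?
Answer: $\frac{292895}{24642} - \frac{415 \sqrt{85}}{8214} \approx 11.42$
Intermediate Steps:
$U = \frac{1}{3} \approx 0.33333$
$c{\left(A \right)} = \sqrt{4 + A}$
$C{\left(O \right)} = O + \frac{2 O}{17 + O}$
$C^{2}{\left(c{\left(\left(2 + U\right)^{2} \right)} \right)} = \left(\frac{\sqrt{4 + \left(2 + \frac{1}{3}\right)^{2}} \left(19 + \sqrt{4 + \left(2 + \frac{1}{3}\right)^{2}}\right)}{17 + \sqrt{4 + \left(2 + \frac{1}{3}\right)^{2}}}\right)^{2} = \left(\frac{\sqrt{4 + \left(\frac{7}{3}\right)^{2}} \left(19 + \sqrt{4 + \left(\frac{7}{3}\right)^{2}}\right)}{17 + \sqrt{4 + \left(\frac{7}{3}\right)^{2}}}\right)^{2} = \left(\frac{\sqrt{4 + \frac{49}{9}} \left(19 + \sqrt{4 + \frac{49}{9}}\right)}{17 + \sqrt{4 + \frac{49}{9}}}\right)^{2} = \left(\frac{\sqrt{\frac{85}{9}} \left(19 + \sqrt{\frac{85}{9}}\right)}{17 + \sqrt{\frac{85}{9}}}\right)^{2} = \left(\frac{\frac{\sqrt{85}}{3} \left(19 + \frac{\sqrt{85}}{3}\right)}{17 + \frac{\sqrt{85}}{3}}\right)^{2} = \left(\frac{\sqrt{85} \left(19 + \frac{\sqrt{85}}{3}\right)}{3 \left(17 + \frac{\sqrt{85}}{3}\right)}\right)^{2} = \frac{85 \left(19 + \frac{\sqrt{85}}{3}\right)^{2}}{9 \left(17 + \frac{\sqrt{85}}{3}\right)^{2}}$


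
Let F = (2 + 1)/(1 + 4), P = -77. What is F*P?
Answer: -231/5 ≈ -46.200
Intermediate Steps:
F = ⅗ (F = 3/5 = 3*(⅕) = ⅗ ≈ 0.60000)
F*P = (⅗)*(-77) = -231/5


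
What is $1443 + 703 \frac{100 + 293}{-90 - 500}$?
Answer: $\frac{575091}{590} \approx 974.73$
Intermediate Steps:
$1443 + 703 \frac{100 + 293}{-90 - 500} = 1443 + 703 \frac{393}{-590} = 1443 + 703 \cdot 393 \left(- \frac{1}{590}\right) = 1443 + 703 \left(- \frac{393}{590}\right) = 1443 - \frac{276279}{590} = \frac{575091}{590}$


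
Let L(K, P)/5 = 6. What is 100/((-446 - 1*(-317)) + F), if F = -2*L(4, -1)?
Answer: -100/189 ≈ -0.52910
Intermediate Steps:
L(K, P) = 30 (L(K, P) = 5*6 = 30)
F = -60 (F = -2*30 = -60)
100/((-446 - 1*(-317)) + F) = 100/((-446 - 1*(-317)) - 60) = 100/((-446 + 317) - 60) = 100/(-129 - 60) = 100/(-189) = -1/189*100 = -100/189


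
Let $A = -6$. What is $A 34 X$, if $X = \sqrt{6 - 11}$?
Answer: $- 204 i \sqrt{5} \approx - 456.16 i$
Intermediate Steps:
$X = i \sqrt{5}$ ($X = \sqrt{-5} = i \sqrt{5} \approx 2.2361 i$)
$A 34 X = \left(-6\right) 34 i \sqrt{5} = - 204 i \sqrt{5}$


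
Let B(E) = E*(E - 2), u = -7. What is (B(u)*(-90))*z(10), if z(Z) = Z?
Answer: -56700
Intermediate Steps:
B(E) = E*(-2 + E)
(B(u)*(-90))*z(10) = (-7*(-2 - 7)*(-90))*10 = (-7*(-9)*(-90))*10 = (63*(-90))*10 = -5670*10 = -56700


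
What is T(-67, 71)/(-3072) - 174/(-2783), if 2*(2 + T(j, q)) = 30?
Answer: 498349/8549376 ≈ 0.058291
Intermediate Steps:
T(j, q) = 13 (T(j, q) = -2 + (½)*30 = -2 + 15 = 13)
T(-67, 71)/(-3072) - 174/(-2783) = 13/(-3072) - 174/(-2783) = 13*(-1/3072) - 174*(-1/2783) = -13/3072 + 174/2783 = 498349/8549376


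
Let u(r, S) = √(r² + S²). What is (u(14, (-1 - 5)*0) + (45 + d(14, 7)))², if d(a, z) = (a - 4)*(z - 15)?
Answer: 441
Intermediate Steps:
d(a, z) = (-15 + z)*(-4 + a) (d(a, z) = (-4 + a)*(-15 + z) = (-15 + z)*(-4 + a))
u(r, S) = √(S² + r²)
(u(14, (-1 - 5)*0) + (45 + d(14, 7)))² = (√(((-1 - 5)*0)² + 14²) + (45 + (60 - 15*14 - 4*7 + 14*7)))² = (√((-6*0)² + 196) + (45 + (60 - 210 - 28 + 98)))² = (√(0² + 196) + (45 - 80))² = (√(0 + 196) - 35)² = (√196 - 35)² = (14 - 35)² = (-21)² = 441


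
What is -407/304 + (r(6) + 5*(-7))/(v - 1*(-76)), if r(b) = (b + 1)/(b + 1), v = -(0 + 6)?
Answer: -19413/10640 ≈ -1.8245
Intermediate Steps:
v = -6 (v = -1*6 = -6)
r(b) = 1 (r(b) = (1 + b)/(1 + b) = 1)
-407/304 + (r(6) + 5*(-7))/(v - 1*(-76)) = -407/304 + (1 + 5*(-7))/(-6 - 1*(-76)) = -407*1/304 + (1 - 35)/(-6 + 76) = -407/304 - 34/70 = -407/304 - 34*1/70 = -407/304 - 17/35 = -19413/10640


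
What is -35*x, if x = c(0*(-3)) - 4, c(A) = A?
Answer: 140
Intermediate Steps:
x = -4 (x = 0*(-3) - 4 = 0 - 4 = -4)
-35*x = -35*(-4) = 140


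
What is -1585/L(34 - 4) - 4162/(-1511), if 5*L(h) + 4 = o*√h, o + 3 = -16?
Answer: -1445416/8169977 + 150575*√30/10814 ≈ 76.088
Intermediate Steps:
o = -19 (o = -3 - 16 = -19)
L(h) = -⅘ - 19*√h/5 (L(h) = -⅘ + (-19*√h)/5 = -⅘ - 19*√h/5)
-1585/L(34 - 4) - 4162/(-1511) = -1585/(-⅘ - 19*√(34 - 4)/5) - 4162/(-1511) = -1585/(-⅘ - 19*√30/5) - 4162*(-1/1511) = -1585/(-⅘ - 19*√30/5) + 4162/1511 = 4162/1511 - 1585/(-⅘ - 19*√30/5)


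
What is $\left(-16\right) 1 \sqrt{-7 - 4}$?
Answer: $- 16 i \sqrt{11} \approx - 53.066 i$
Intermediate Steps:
$\left(-16\right) 1 \sqrt{-7 - 4} = - 16 \sqrt{-11} = - 16 i \sqrt{11}$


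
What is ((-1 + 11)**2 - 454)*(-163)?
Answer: 57702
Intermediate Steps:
((-1 + 11)**2 - 454)*(-163) = (10**2 - 454)*(-163) = (100 - 454)*(-163) = -354*(-163) = 57702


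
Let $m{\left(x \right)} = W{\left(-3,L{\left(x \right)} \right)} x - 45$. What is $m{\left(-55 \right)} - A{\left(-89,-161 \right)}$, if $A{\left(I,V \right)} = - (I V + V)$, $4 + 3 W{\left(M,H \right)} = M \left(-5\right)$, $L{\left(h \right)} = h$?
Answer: $\frac{41764}{3} \approx 13921.0$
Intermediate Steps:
$W{\left(M,H \right)} = - \frac{4}{3} - \frac{5 M}{3}$ ($W{\left(M,H \right)} = - \frac{4}{3} + \frac{M \left(-5\right)}{3} = - \frac{4}{3} + \frac{\left(-5\right) M}{3} = - \frac{4}{3} - \frac{5 M}{3}$)
$A{\left(I,V \right)} = - V - I V$ ($A{\left(I,V \right)} = - (V + I V) = - V - I V$)
$m{\left(x \right)} = -45 + \frac{11 x}{3}$ ($m{\left(x \right)} = \left(- \frac{4}{3} - -5\right) x - 45 = \left(- \frac{4}{3} + 5\right) x - 45 = \frac{11 x}{3} - 45 = -45 + \frac{11 x}{3}$)
$m{\left(-55 \right)} - A{\left(-89,-161 \right)} = \left(-45 + \frac{11}{3} \left(-55\right)\right) - \left(-1\right) \left(-161\right) \left(1 - 89\right) = \left(-45 - \frac{605}{3}\right) - \left(-1\right) \left(-161\right) \left(-88\right) = - \frac{740}{3} - -14168 = - \frac{740}{3} + 14168 = \frac{41764}{3}$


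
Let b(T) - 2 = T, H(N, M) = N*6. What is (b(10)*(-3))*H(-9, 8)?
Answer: 1944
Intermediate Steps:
H(N, M) = 6*N
b(T) = 2 + T
(b(10)*(-3))*H(-9, 8) = ((2 + 10)*(-3))*(6*(-9)) = (12*(-3))*(-54) = -36*(-54) = 1944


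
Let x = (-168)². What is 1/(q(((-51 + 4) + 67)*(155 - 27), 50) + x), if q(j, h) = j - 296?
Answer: 1/30488 ≈ 3.2800e-5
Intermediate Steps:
x = 28224
q(j, h) = -296 + j
1/(q(((-51 + 4) + 67)*(155 - 27), 50) + x) = 1/((-296 + ((-51 + 4) + 67)*(155 - 27)) + 28224) = 1/((-296 + (-47 + 67)*128) + 28224) = 1/((-296 + 20*128) + 28224) = 1/((-296 + 2560) + 28224) = 1/(2264 + 28224) = 1/30488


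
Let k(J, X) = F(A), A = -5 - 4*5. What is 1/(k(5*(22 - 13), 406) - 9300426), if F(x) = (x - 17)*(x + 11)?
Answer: -1/9299838 ≈ -1.0753e-7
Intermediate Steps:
A = -25 (A = -5 - 20 = -25)
F(x) = (-17 + x)*(11 + x)
k(J, X) = 588 (k(J, X) = -187 + (-25)² - 6*(-25) = -187 + 625 + 150 = 588)
1/(k(5*(22 - 13), 406) - 9300426) = 1/(588 - 9300426) = 1/(-9299838) = -1/9299838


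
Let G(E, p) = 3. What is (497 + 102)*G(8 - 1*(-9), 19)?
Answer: 1797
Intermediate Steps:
(497 + 102)*G(8 - 1*(-9), 19) = (497 + 102)*3 = 599*3 = 1797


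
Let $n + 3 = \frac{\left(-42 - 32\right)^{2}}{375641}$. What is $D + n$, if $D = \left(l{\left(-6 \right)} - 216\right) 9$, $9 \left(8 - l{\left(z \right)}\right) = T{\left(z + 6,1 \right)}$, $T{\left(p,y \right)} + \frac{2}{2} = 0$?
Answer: $- \frac{703945758}{375641} \approx -1874.0$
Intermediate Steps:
$T{\left(p,y \right)} = -1$ ($T{\left(p,y \right)} = -1 + 0 = -1$)
$l{\left(z \right)} = \frac{73}{9}$ ($l{\left(z \right)} = 8 - - \frac{1}{9} = 8 + \frac{1}{9} = \frac{73}{9}$)
$D = -1871$ ($D = \left(\frac{73}{9} - 216\right) 9 = \left(- \frac{1871}{9}\right) 9 = -1871$)
$n = - \frac{1121447}{375641}$ ($n = -3 + \frac{\left(-42 - 32\right)^{2}}{375641} = -3 + \left(-74\right)^{2} \cdot \frac{1}{375641} = -3 + 5476 \cdot \frac{1}{375641} = -3 + \frac{5476}{375641} = - \frac{1121447}{375641} \approx -2.9854$)
$D + n = -1871 - \frac{1121447}{375641} = - \frac{703945758}{375641}$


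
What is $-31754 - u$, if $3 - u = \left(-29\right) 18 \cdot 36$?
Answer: $-50549$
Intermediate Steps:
$u = 18795$ ($u = 3 - \left(-29\right) 18 \cdot 36 = 3 - \left(-522\right) 36 = 3 - -18792 = 3 + 18792 = 18795$)
$-31754 - u = -31754 - 18795 = -50549$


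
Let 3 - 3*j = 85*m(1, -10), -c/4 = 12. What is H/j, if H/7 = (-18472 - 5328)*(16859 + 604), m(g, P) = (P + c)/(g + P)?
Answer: 78552066600/4903 ≈ 1.6021e+7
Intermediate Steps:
c = -48 (c = -4*12 = -48)
m(g, P) = (-48 + P)/(P + g) (m(g, P) = (P - 48)/(g + P) = (-48 + P)/(P + g))
H = -2909335800 (H = 7*((-18472 - 5328)*(16859 + 604)) = 7*(-23800*17463) = 7*(-415619400) = -2909335800)
j = -4903/27 (j = 1 - 85*(-48 - 10)/(-10 + 1)/3 = 1 - 85*-58/(-9)/3 = 1 - 85*(-⅑*(-58))/3 = 1 - 85*58/(3*9) = 1 - ⅓*4930/9 = 1 - 4930/27 = -4903/27 ≈ -181.59)
H/j = -2909335800/(-4903/27) = -2909335800*(-27/4903) = 78552066600/4903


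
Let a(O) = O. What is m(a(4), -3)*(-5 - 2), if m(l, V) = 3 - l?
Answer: 7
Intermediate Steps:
m(a(4), -3)*(-5 - 2) = (3 - 1*4)*(-5 - 2) = (3 - 4)*(-7) = -1*(-7) = 7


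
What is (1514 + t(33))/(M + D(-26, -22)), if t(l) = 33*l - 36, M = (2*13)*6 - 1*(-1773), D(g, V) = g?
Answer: 2567/1903 ≈ 1.3489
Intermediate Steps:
M = 1929 (M = 26*6 + 1773 = 156 + 1773 = 1929)
t(l) = -36 + 33*l
(1514 + t(33))/(M + D(-26, -22)) = (1514 + (-36 + 33*33))/(1929 - 26) = (1514 + (-36 + 1089))/1903 = (1514 + 1053)*(1/1903) = 2567*(1/1903) = 2567/1903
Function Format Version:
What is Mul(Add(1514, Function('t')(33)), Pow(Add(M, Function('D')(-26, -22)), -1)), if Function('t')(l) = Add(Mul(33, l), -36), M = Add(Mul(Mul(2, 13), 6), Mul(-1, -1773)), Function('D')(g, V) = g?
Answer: Rational(2567, 1903) ≈ 1.3489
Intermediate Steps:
M = 1929 (M = Add(Mul(26, 6), 1773) = Add(156, 1773) = 1929)
Function('t')(l) = Add(-36, Mul(33, l))
Mul(Add(1514, Function('t')(33)), Pow(Add(M, Function('D')(-26, -22)), -1)) = Mul(Add(1514, Add(-36, Mul(33, 33))), Pow(Add(1929, -26), -1)) = Mul(Add(1514, Add(-36, 1089)), Pow(1903, -1)) = Mul(Add(1514, 1053), Rational(1, 1903)) = Mul(2567, Rational(1, 1903)) = Rational(2567, 1903)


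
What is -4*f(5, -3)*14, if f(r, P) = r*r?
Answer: -1400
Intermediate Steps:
f(r, P) = r²
-4*f(5, -3)*14 = -4*5²*14 = -4*25*14 = -100*14 = -1400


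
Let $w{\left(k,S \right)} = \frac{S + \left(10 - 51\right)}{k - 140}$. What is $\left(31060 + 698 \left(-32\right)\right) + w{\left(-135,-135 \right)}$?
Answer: $\frac{218116}{25} \approx 8724.6$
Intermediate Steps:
$w{\left(k,S \right)} = \frac{-41 + S}{-140 + k}$ ($w{\left(k,S \right)} = \frac{S + \left(10 - 51\right)}{-140 + k} = \frac{S - 41}{-140 + k} = \frac{-41 + S}{-140 + k}$)
$\left(31060 + 698 \left(-32\right)\right) + w{\left(-135,-135 \right)} = \left(31060 + 698 \left(-32\right)\right) + \frac{-41 - 135}{-140 - 135} = \left(31060 - 22336\right) + \frac{1}{-275} \left(-176\right) = 8724 - - \frac{16}{25} = 8724 + \frac{16}{25} = \frac{218116}{25}$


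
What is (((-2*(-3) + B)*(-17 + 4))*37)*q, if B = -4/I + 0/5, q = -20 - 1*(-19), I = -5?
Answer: 16354/5 ≈ 3270.8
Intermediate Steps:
q = -1 (q = -20 + 19 = -1)
B = ⅘ (B = -4/(-5) + 0/5 = -4*(-⅕) + 0*(⅕) = ⅘ + 0 = ⅘ ≈ 0.80000)
(((-2*(-3) + B)*(-17 + 4))*37)*q = (((-2*(-3) + ⅘)*(-17 + 4))*37)*(-1) = (((6 + ⅘)*(-13))*37)*(-1) = (((34/5)*(-13))*37)*(-1) = -442/5*37*(-1) = -16354/5*(-1) = 16354/5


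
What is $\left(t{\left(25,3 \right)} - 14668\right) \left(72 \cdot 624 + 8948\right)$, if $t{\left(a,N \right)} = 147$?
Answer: $-782333396$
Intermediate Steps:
$\left(t{\left(25,3 \right)} - 14668\right) \left(72 \cdot 624 + 8948\right) = \left(147 - 14668\right) \left(72 \cdot 624 + 8948\right) = - 14521 \left(44928 + 8948\right) = \left(-14521\right) 53876 = -782333396$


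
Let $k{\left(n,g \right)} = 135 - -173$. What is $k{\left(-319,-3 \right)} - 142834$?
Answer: $-142526$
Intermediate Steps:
$k{\left(n,g \right)} = 308$ ($k{\left(n,g \right)} = 135 + 173 = 308$)
$k{\left(-319,-3 \right)} - 142834 = 308 - 142834 = -142526$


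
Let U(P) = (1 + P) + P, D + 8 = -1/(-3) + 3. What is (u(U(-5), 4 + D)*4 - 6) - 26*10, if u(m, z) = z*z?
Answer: -2378/9 ≈ -264.22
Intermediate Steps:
D = -14/3 (D = -8 + (-1/(-3) + 3) = -8 + (-1*(-1/3) + 3) = -8 + (1/3 + 3) = -8 + 10/3 = -14/3 ≈ -4.6667)
U(P) = 1 + 2*P
u(m, z) = z**2
(u(U(-5), 4 + D)*4 - 6) - 26*10 = ((4 - 14/3)**2*4 - 6) - 26*10 = ((-2/3)**2*4 - 6) - 260 = ((4/9)*4 - 6) - 260 = (16/9 - 6) - 260 = -38/9 - 260 = -2378/9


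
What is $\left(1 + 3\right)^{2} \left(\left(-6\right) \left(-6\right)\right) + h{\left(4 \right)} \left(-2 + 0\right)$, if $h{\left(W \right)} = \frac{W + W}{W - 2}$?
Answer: $568$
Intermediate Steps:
$h{\left(W \right)} = \frac{2 W}{-2 + W}$
$\left(1 + 3\right)^{2} \left(\left(-6\right) \left(-6\right)\right) + h{\left(4 \right)} \left(-2 + 0\right) = \left(1 + 3\right)^{2} \left(\left(-6\right) \left(-6\right)\right) + 2 \cdot 4 \frac{1}{-2 + 4} \left(-2 + 0\right) = 4^{2} \cdot 36 + 2 \cdot 4 \cdot \frac{1}{2} \left(-2\right) = 16 \cdot 36 + 2 \cdot 4 \cdot \frac{1}{2} \left(-2\right) = 576 + 4 \left(-2\right) = 576 - 8 = 568$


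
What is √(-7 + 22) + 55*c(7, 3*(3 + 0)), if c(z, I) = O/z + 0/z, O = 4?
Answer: 220/7 + √15 ≈ 35.302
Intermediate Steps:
c(z, I) = 4/z (c(z, I) = 4/z + 0/z = 4/z + 0 = 4/z)
√(-7 + 22) + 55*c(7, 3*(3 + 0)) = √(-7 + 22) + 55*(4/7) = √15 + 55*(4*(⅐)) = √15 + 55*(4/7) = √15 + 220/7 = 220/7 + √15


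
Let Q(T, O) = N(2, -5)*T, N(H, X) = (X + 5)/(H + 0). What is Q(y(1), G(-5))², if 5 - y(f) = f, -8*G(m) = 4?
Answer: 0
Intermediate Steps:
N(H, X) = (5 + X)/H
G(m) = -½ (G(m) = -⅛*4 = -½)
y(f) = 5 - f
Q(T, O) = 0 (Q(T, O) = ((5 - 5)/2)*T = ((½)*0)*T = 0*T = 0)
Q(y(1), G(-5))² = 0² = 0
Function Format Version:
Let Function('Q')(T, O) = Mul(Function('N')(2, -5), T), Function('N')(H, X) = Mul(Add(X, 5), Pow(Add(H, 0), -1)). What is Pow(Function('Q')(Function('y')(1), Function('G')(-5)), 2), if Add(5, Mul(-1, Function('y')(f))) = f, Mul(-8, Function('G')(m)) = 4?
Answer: 0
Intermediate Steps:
Function('N')(H, X) = Mul(Pow(H, -1), Add(5, X)) (Function('N')(H, X) = Mul(Add(5, X), Pow(H, -1)) = Mul(Pow(H, -1), Add(5, X)))
Function('G')(m) = Rational(-1, 2) (Function('G')(m) = Mul(Rational(-1, 8), 4) = Rational(-1, 2))
Function('y')(f) = Add(5, Mul(-1, f))
Function('Q')(T, O) = 0 (Function('Q')(T, O) = Mul(Mul(Pow(2, -1), Add(5, -5)), T) = Mul(Mul(Rational(1, 2), 0), T) = Mul(0, T) = 0)
Pow(Function('Q')(Function('y')(1), Function('G')(-5)), 2) = Pow(0, 2) = 0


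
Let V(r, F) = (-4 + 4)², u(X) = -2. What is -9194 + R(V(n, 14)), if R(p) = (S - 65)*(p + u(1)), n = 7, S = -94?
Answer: -8876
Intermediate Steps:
V(r, F) = 0 (V(r, F) = 0² = 0)
R(p) = 318 - 159*p (R(p) = (-94 - 65)*(p - 2) = -159*(-2 + p) = 318 - 159*p)
-9194 + R(V(n, 14)) = -9194 + (318 - 159*0) = -9194 + (318 + 0) = -9194 + 318 = -8876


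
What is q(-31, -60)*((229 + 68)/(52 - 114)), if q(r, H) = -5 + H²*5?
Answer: -5344515/62 ≈ -86202.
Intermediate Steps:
q(r, H) = -5 + 5*H²
q(-31, -60)*((229 + 68)/(52 - 114)) = (-5 + 5*(-60)²)*((229 + 68)/(52 - 114)) = (-5 + 5*3600)*(297/(-62)) = (-5 + 18000)*(297*(-1/62)) = 17995*(-297/62) = -5344515/62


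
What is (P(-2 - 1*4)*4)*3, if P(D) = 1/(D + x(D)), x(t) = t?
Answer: -1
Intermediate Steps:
P(D) = 1/(2*D) (P(D) = 1/(D + D) = 1/(2*D))
(P(-2 - 1*4)*4)*3 = ((1/(2*(-2 - 1*4)))*4)*3 = ((1/(2*(-2 - 4)))*4)*3 = (((1/2)/(-6))*4)*3 = (((1/2)*(-1/6))*4)*3 = -1/12*4*3 = -1/3*3 = -1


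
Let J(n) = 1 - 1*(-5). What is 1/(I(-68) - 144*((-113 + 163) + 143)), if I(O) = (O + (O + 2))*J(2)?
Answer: -1/28596 ≈ -3.4970e-5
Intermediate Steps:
J(n) = 6 (J(n) = 1 + 5 = 6)
I(O) = 12 + 12*O (I(O) = (O + (O + 2))*6 = (O + (2 + O))*6 = (2 + 2*O)*6 = 12 + 12*O)
1/(I(-68) - 144*((-113 + 163) + 143)) = 1/((12 + 12*(-68)) - 144*((-113 + 163) + 143)) = 1/((12 - 816) - 144*(50 + 143)) = 1/(-804 - 144*193) = 1/(-804 - 27792) = 1/(-28596) = -1/28596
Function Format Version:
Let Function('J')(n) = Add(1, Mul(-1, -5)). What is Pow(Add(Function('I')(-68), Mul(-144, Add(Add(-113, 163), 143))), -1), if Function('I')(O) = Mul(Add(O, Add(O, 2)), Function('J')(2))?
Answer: Rational(-1, 28596) ≈ -3.4970e-5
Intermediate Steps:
Function('J')(n) = 6 (Function('J')(n) = Add(1, 5) = 6)
Function('I')(O) = Add(12, Mul(12, O)) (Function('I')(O) = Mul(Add(O, Add(O, 2)), 6) = Mul(Add(O, Add(2, O)), 6) = Mul(Add(2, Mul(2, O)), 6) = Add(12, Mul(12, O)))
Pow(Add(Function('I')(-68), Mul(-144, Add(Add(-113, 163), 143))), -1) = Pow(Add(Add(12, Mul(12, -68)), Mul(-144, Add(Add(-113, 163), 143))), -1) = Pow(Add(Add(12, -816), Mul(-144, Add(50, 143))), -1) = Pow(Add(-804, Mul(-144, 193)), -1) = Pow(Add(-804, -27792), -1) = Pow(-28596, -1) = Rational(-1, 28596)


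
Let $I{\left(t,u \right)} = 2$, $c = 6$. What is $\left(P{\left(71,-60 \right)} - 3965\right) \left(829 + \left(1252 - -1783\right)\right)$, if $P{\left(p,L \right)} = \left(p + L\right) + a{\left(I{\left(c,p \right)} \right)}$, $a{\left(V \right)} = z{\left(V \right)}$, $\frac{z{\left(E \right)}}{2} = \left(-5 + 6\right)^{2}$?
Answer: $-15270528$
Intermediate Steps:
$z{\left(E \right)} = 2$ ($z{\left(E \right)} = 2 \left(-5 + 6\right)^{2} = 2 \cdot 1^{2} = 2 \cdot 1 = 2$)
$a{\left(V \right)} = 2$
$P{\left(p,L \right)} = 2 + L + p$ ($P{\left(p,L \right)} = \left(p + L\right) + 2 = \left(L + p\right) + 2 = 2 + L + p$)
$\left(P{\left(71,-60 \right)} - 3965\right) \left(829 + \left(1252 - -1783\right)\right) = \left(\left(2 - 60 + 71\right) - 3965\right) \left(829 + \left(1252 - -1783\right)\right) = \left(13 - 3965\right) \left(829 + \left(1252 + 1783\right)\right) = - 3952 \left(829 + 3035\right) = \left(-3952\right) 3864 = -15270528$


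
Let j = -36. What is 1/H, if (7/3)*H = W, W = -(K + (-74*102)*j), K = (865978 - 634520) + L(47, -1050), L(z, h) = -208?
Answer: -1/215562 ≈ -4.6390e-6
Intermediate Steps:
K = 231250 (K = (865978 - 634520) - 208 = 231458 - 208 = 231250)
W = -502978 (W = -(231250 - 74*102*(-36)) = -(231250 - 7548*(-36)) = -(231250 + 271728) = -1*502978 = -502978)
H = -215562 (H = (3/7)*(-502978) = -215562)
1/H = 1/(-215562) = -1/215562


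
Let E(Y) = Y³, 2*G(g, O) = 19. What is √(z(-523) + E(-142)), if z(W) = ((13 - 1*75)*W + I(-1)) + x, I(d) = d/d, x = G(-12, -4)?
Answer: I*√11323406/2 ≈ 1682.5*I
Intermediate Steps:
G(g, O) = 19/2 (G(g, O) = (½)*19 = 19/2)
x = 19/2 ≈ 9.5000
I(d) = 1
z(W) = 21/2 - 62*W (z(W) = ((13 - 1*75)*W + 1) + 19/2 = ((13 - 75)*W + 1) + 19/2 = (-62*W + 1) + 19/2 = (1 - 62*W) + 19/2 = 21/2 - 62*W)
√(z(-523) + E(-142)) = √((21/2 - 62*(-523)) + (-142)³) = √((21/2 + 32426) - 2863288) = √(64873/2 - 2863288) = √(-5661703/2) = I*√11323406/2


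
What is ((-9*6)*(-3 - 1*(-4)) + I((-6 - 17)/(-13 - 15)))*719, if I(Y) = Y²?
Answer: -30059233/784 ≈ -38341.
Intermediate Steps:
((-9*6)*(-3 - 1*(-4)) + I((-6 - 17)/(-13 - 15)))*719 = ((-9*6)*(-3 - 1*(-4)) + ((-6 - 17)/(-13 - 15))²)*719 = (-54*(-3 + 4) + (-23/(-28))²)*719 = (-54*1 + (-23*(-1/28))²)*719 = (-54 + (23/28)²)*719 = (-54 + 529/784)*719 = -41807/784*719 = -30059233/784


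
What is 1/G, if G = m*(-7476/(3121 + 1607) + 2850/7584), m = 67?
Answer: -249008/20110787 ≈ -0.012382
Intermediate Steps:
G = -20110787/249008 (G = 67*(-7476/(3121 + 1607) + 2850/7584) = 67*(-7476/4728 + 2850*(1/7584)) = 67*(-7476*1/4728 + 475/1264) = 67*(-623/394 + 475/1264) = 67*(-300161/249008) = -20110787/249008 ≈ -80.764)
1/G = 1/(-20110787/249008) = -249008/20110787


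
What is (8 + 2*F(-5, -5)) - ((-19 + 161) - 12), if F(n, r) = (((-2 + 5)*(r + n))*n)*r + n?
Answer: -1632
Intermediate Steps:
F(n, r) = n + n*r*(3*n + 3*r) (F(n, r) = ((3*(n + r))*n)*r + n = ((3*n + 3*r)*n)*r + n = (n*(3*n + 3*r))*r + n = n*r*(3*n + 3*r) + n = n + n*r*(3*n + 3*r))
(8 + 2*F(-5, -5)) - ((-19 + 161) - 12) = (8 + 2*(-5*(1 + 3*(-5)² + 3*(-5)*(-5)))) - ((-19 + 161) - 12) = (8 + 2*(-5*(1 + 3*25 + 75))) - (142 - 12) = (8 + 2*(-5*(1 + 75 + 75))) - 1*130 = (8 + 2*(-5*151)) - 130 = (8 + 2*(-755)) - 130 = (8 - 1510) - 130 = -1502 - 130 = -1632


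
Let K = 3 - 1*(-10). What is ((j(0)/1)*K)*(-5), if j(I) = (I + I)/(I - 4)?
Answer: 0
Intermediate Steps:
K = 13 (K = 3 + 10 = 13)
j(I) = 2*I/(-4 + I) (j(I) = (2*I)/(-4 + I) = 2*I/(-4 + I))
((j(0)/1)*K)*(-5) = (((2*0/(-4 + 0))/1)*13)*(-5) = (((2*0/(-4))*1)*13)*(-5) = (((2*0*(-¼))*1)*13)*(-5) = ((0*1)*13)*(-5) = (0*13)*(-5) = 0*(-5) = 0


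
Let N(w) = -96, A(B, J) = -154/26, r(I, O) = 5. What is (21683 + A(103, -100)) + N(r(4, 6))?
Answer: 280554/13 ≈ 21581.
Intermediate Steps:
A(B, J) = -77/13 (A(B, J) = -154*1/26 = -77/13)
(21683 + A(103, -100)) + N(r(4, 6)) = (21683 - 77/13) - 96 = 281802/13 - 96 = 280554/13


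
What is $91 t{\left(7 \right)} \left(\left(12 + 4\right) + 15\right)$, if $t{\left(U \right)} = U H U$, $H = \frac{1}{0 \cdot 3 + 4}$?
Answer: $\frac{138229}{4} \approx 34557.0$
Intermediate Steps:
$H = \frac{1}{4}$ ($H = \frac{1}{0 + 4} = \frac{1}{4} \approx 0.25$)
$t{\left(U \right)} = \frac{U^{2}}{4}$ ($t{\left(U \right)} = U \frac{1}{4} U = \frac{U}{4} U = \frac{U^{2}}{4}$)
$91 t{\left(7 \right)} \left(\left(12 + 4\right) + 15\right) = 91 \frac{7^{2}}{4} \left(\left(12 + 4\right) + 15\right) = 91 \cdot \frac{1}{4} \cdot 49 \left(16 + 15\right) = 91 \cdot \frac{49}{4} \cdot 31 = \frac{4459}{4} \cdot 31 = \frac{138229}{4}$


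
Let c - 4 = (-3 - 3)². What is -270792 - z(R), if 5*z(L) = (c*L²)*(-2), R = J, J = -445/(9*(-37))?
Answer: -30024685688/110889 ≈ -2.7076e+5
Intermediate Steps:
J = 445/333 (J = -445/(-333) = -445*(-1/333) = 445/333 ≈ 1.3363)
R = 445/333 ≈ 1.3363
c = 40 (c = 4 + (-3 - 3)² = 4 + (-6)² = 4 + 36 = 40)
z(L) = -16*L² (z(L) = ((40*L²)*(-2))/5 = (-80*L²)/5 = -16*L²)
-270792 - z(R) = -270792 - (-16)*(445/333)² = -270792 - (-16)*198025/110889 = -270792 - 1*(-3168400/110889) = -270792 + 3168400/110889 = -30024685688/110889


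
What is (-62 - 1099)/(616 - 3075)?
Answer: 1161/2459 ≈ 0.47214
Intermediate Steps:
(-62 - 1099)/(616 - 3075) = -1161/(-2459) = -1161*(-1/2459) = 1161/2459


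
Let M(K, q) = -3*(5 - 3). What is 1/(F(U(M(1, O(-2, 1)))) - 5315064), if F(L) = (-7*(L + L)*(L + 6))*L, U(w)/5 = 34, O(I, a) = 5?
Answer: -1/76524664 ≈ -1.3068e-8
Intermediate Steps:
M(K, q) = -6 (M(K, q) = -3*2 = -6)
U(w) = 170 (U(w) = 5*34 = 170)
F(L) = -14*L**2*(6 + L) (F(L) = (-7*2*L*(6 + L))*L = (-14*L*(6 + L))*L = -14*L**2*(6 + L))
1/(F(U(M(1, O(-2, 1)))) - 5315064) = 1/(14*170**2*(-6 - 1*170) - 5315064) = 1/(14*28900*(-6 - 170) - 5315064) = 1/(14*28900*(-176) - 5315064) = 1/(-71209600 - 5315064) = 1/(-76524664) = -1/76524664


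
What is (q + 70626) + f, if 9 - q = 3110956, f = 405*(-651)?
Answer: -3303976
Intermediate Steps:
f = -263655
q = -3110947 (q = 9 - 1*3110956 = 9 - 3110956 = -3110947)
(q + 70626) + f = (-3110947 + 70626) - 263655 = -3040321 - 263655 = -3303976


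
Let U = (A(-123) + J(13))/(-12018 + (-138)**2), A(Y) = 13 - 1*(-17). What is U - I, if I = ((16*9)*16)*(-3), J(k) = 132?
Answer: 8093979/1171 ≈ 6912.0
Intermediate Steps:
A(Y) = 30 (A(Y) = 13 + 17 = 30)
I = -6912 (I = (144*16)*(-3) = 2304*(-3) = -6912)
U = 27/1171 (U = (30 + 132)/(-12018 + (-138)**2) = 162/(-12018 + 19044) = 162/7026 = 162*(1/7026) = 27/1171 ≈ 0.023057)
U - I = 27/1171 - 1*(-6912) = 27/1171 + 6912 = 8093979/1171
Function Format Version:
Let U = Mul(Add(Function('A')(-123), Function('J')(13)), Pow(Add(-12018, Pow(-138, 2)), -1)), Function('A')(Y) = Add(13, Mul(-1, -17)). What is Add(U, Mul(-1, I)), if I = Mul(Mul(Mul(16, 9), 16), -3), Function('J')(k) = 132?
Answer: Rational(8093979, 1171) ≈ 6912.0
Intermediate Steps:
Function('A')(Y) = 30 (Function('A')(Y) = Add(13, 17) = 30)
I = -6912 (I = Mul(Mul(144, 16), -3) = Mul(2304, -3) = -6912)
U = Rational(27, 1171) (U = Mul(Add(30, 132), Pow(Add(-12018, Pow(-138, 2)), -1)) = Mul(162, Pow(Add(-12018, 19044), -1)) = Mul(162, Pow(7026, -1)) = Mul(162, Rational(1, 7026)) = Rational(27, 1171) ≈ 0.023057)
Add(U, Mul(-1, I)) = Add(Rational(27, 1171), Mul(-1, -6912)) = Add(Rational(27, 1171), 6912) = Rational(8093979, 1171)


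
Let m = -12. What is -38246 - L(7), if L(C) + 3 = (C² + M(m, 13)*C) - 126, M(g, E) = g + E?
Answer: -38173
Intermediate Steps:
M(g, E) = E + g
L(C) = -129 + C + C² (L(C) = -3 + ((C² + (13 - 12)*C) - 126) = -3 + ((C² + 1*C) - 126) = -3 + ((C² + C) - 126) = -3 + ((C + C²) - 126) = -3 + (-126 + C + C²) = -129 + C + C²)
-38246 - L(7) = -38246 - (-129 + 7 + 7²) = -38246 - (-129 + 7 + 49) = -38246 - 1*(-73) = -38246 + 73 = -38173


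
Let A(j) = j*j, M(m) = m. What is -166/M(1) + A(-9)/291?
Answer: -16075/97 ≈ -165.72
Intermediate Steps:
A(j) = j²
-166/M(1) + A(-9)/291 = -166/1 + (-9)²/291 = -166*1 + 81*(1/291) = -166 + 27/97 = -16075/97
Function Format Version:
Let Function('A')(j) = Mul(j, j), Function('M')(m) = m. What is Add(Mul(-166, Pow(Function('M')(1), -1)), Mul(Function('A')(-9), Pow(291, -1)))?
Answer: Rational(-16075, 97) ≈ -165.72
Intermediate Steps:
Function('A')(j) = Pow(j, 2)
Add(Mul(-166, Pow(Function('M')(1), -1)), Mul(Function('A')(-9), Pow(291, -1))) = Add(Mul(-166, Pow(1, -1)), Mul(Pow(-9, 2), Pow(291, -1))) = Add(Mul(-166, 1), Mul(81, Rational(1, 291))) = Add(-166, Rational(27, 97)) = Rational(-16075, 97)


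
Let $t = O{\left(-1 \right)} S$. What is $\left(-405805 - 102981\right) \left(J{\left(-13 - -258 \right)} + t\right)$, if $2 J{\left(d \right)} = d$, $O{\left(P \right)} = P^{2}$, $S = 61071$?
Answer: $-31134396091$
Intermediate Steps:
$J{\left(d \right)} = \frac{d}{2}$
$t = 61071$ ($t = \left(-1\right)^{2} \cdot 61071 = 1 \cdot 61071 = 61071$)
$\left(-405805 - 102981\right) \left(J{\left(-13 - -258 \right)} + t\right) = \left(-405805 - 102981\right) \left(\frac{-13 - -258}{2} + 61071\right) = - 508786 \left(\frac{-13 + 258}{2} + 61071\right) = - 508786 \left(\frac{1}{2} \cdot 245 + 61071\right) = - 508786 \left(\frac{245}{2} + 61071\right) = \left(-508786\right) \frac{122387}{2} = -31134396091$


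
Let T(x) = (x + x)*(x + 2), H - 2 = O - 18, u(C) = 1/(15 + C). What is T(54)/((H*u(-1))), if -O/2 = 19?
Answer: -1568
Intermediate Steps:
O = -38 (O = -2*19 = -38)
H = -54 (H = 2 + (-38 - 18) = 2 - 56 = -54)
T(x) = 2*x*(2 + x) (T(x) = (2*x)*(2 + x) = 2*x*(2 + x))
T(54)/((H*u(-1))) = (2*54*(2 + 54))/((-54/(15 - 1))) = (2*54*56)/((-54/14)) = 6048/((-54*1/14)) = 6048/(-27/7) = 6048*(-7/27) = -1568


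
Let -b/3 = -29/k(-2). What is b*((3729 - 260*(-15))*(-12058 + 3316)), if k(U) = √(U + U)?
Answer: 2901133233*I ≈ 2.9011e+9*I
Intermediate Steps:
k(U) = √2*√U (k(U) = √(2*U) = √2*√U)
b = -87*I/2 (b = -(-87)/(√2*√(-2)) = -(-87)/(√2*(I*√2)) = -(-87)/(2*I) = -(-87)*(-I/2) = -87*I/2 ≈ -43.5*I)
b*((3729 - 260*(-15))*(-12058 + 3316)) = (-87*I/2)*((3729 - 260*(-15))*(-12058 + 3316)) = (-87*I/2)*((3729 + 3900)*(-8742)) = (-87*I/2)*(7629*(-8742)) = -87*I/2*(-66692718) = 2901133233*I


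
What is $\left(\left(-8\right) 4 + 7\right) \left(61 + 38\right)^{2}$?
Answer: $-245025$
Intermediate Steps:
$\left(\left(-8\right) 4 + 7\right) \left(61 + 38\right)^{2} = \left(-32 + 7\right) 99^{2} = \left(-25\right) 9801 = -245025$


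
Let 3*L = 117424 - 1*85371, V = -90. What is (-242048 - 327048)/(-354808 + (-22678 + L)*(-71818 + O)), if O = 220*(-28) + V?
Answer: -426822/701975071 ≈ -0.00060803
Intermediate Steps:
L = 32053/3 (L = (117424 - 1*85371)/3 = (117424 - 85371)/3 = (⅓)*32053 = 32053/3 ≈ 10684.)
O = -6250 (O = 220*(-28) - 90 = -6160 - 90 = -6250)
(-242048 - 327048)/(-354808 + (-22678 + L)*(-71818 + O)) = (-242048 - 327048)/(-354808 + (-22678 + 32053/3)*(-71818 - 6250)) = -569096/(-354808 - 35981/3*(-78068)) = -569096/(-354808 + 2808964708/3) = -569096/2807900284/3 = -569096*3/2807900284 = -426822/701975071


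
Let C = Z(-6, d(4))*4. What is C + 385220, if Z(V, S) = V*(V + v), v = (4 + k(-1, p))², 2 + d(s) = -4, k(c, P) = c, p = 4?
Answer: 385148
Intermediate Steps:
d(s) = -6 (d(s) = -2 - 4 = -6)
v = 9 (v = (4 - 1)² = 3² = 9)
Z(V, S) = V*(9 + V) (Z(V, S) = V*(V + 9) = V*(9 + V))
C = -72 (C = -6*(9 - 6)*4 = -6*3*4 = -18*4 = -72)
C + 385220 = -72 + 385220 = 385148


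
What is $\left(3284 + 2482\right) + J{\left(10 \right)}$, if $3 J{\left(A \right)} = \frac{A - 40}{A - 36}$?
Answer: $\frac{74963}{13} \approx 5766.4$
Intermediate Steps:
$J{\left(A \right)} = \frac{-40 + A}{3 \left(-36 + A\right)}$ ($J{\left(A \right)} = \frac{\left(A - 40\right) \frac{1}{A - 36}}{3} = \frac{\left(-40 + A\right) \frac{1}{-36 + A}}{3} = \frac{\frac{1}{-36 + A} \left(-40 + A\right)}{3} = \frac{-40 + A}{3 \left(-36 + A\right)}$)
$\left(3284 + 2482\right) + J{\left(10 \right)} = \left(3284 + 2482\right) + \frac{-40 + 10}{3 \left(-36 + 10\right)} = 5766 + \frac{1}{3} \frac{1}{-26} \left(-30\right) = 5766 + \frac{1}{3} \left(- \frac{1}{26}\right) \left(-30\right) = 5766 + \frac{5}{13} = \frac{74963}{13}$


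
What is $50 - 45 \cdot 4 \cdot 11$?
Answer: $-1930$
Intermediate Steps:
$50 - 45 \cdot 4 \cdot 11 = 50 - 1980 = -1930$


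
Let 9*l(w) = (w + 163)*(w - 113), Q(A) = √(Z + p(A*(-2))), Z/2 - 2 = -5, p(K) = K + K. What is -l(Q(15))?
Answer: 18485/9 - 50*I*√66/9 ≈ 2053.9 - 45.134*I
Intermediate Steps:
p(K) = 2*K
Z = -6 (Z = 4 + 2*(-5) = 4 - 10 = -6)
Q(A) = √(-6 - 4*A) (Q(A) = √(-6 + 2*(A*(-2))) = √(-6 + 2*(-2*A)) = √(-6 - 4*A))
l(w) = (-113 + w)*(163 + w)/9 (l(w) = ((w + 163)*(w - 113))/9 = ((163 + w)*(-113 + w))/9 = ((-113 + w)*(163 + w))/9 = (-113 + w)*(163 + w)/9)
-l(Q(15)) = -(-18419/9 + (√(-6 - 4*15))²/9 + 50*√(-6 - 4*15)/9) = -(-18419/9 + (√(-6 - 60))²/9 + 50*√(-6 - 60)/9) = -(-18419/9 + (√(-66))²/9 + 50*√(-66)/9) = -(-18419/9 + (I*√66)²/9 + 50*(I*√66)/9) = -(-18419/9 + (⅑)*(-66) + 50*I*√66/9) = -(-18419/9 - 22/3 + 50*I*√66/9) = -(-18485/9 + 50*I*√66/9) = 18485/9 - 50*I*√66/9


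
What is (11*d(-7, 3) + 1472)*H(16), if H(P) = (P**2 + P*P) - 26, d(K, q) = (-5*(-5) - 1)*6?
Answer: 1485216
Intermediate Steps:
d(K, q) = 144 (d(K, q) = (25 - 1)*6 = 24*6 = 144)
H(P) = -26 + 2*P**2 (H(P) = (P**2 + P**2) - 26 = 2*P**2 - 26 = -26 + 2*P**2)
(11*d(-7, 3) + 1472)*H(16) = (11*144 + 1472)*(-26 + 2*16**2) = (1584 + 1472)*(-26 + 2*256) = 3056*(-26 + 512) = 3056*486 = 1485216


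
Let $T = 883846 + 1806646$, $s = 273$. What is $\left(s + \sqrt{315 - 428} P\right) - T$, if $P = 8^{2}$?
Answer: $-2690219 + 64 i \sqrt{113} \approx -2.6902 \cdot 10^{6} + 680.33 i$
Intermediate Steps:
$T = 2690492$
$P = 64$
$\left(s + \sqrt{315 - 428} P\right) - T = \left(273 + \sqrt{315 - 428} \cdot 64\right) - 2690492 = \left(273 + \sqrt{-113} \cdot 64\right) - 2690492 = \left(273 + i \sqrt{113} \cdot 64\right) - 2690492 = \left(273 + 64 i \sqrt{113}\right) - 2690492 = -2690219 + 64 i \sqrt{113}$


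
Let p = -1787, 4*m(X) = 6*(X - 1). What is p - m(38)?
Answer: -3685/2 ≈ -1842.5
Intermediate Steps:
m(X) = -3/2 + 3*X/2 (m(X) = (6*(X - 1))/4 = (6*(-1 + X))/4 = (-6 + 6*X)/4 = -3/2 + 3*X/2)
p - m(38) = -1787 - (-3/2 + (3/2)*38) = -1787 - (-3/2 + 57) = -1787 - 1*111/2 = -1787 - 111/2 = -3685/2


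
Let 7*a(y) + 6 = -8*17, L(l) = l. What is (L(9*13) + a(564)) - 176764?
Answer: -1236671/7 ≈ -1.7667e+5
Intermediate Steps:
a(y) = -142/7 (a(y) = -6/7 + (-8*17)/7 = -6/7 + (⅐)*(-136) = -6/7 - 136/7 = -142/7)
(L(9*13) + a(564)) - 176764 = (9*13 - 142/7) - 176764 = (117 - 142/7) - 176764 = 677/7 - 176764 = -1236671/7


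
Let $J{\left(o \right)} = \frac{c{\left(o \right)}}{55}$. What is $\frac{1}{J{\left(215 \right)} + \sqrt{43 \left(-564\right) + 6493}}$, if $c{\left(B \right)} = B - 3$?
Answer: $\frac{11660}{53765919} - \frac{3025 i \sqrt{17759}}{53765919} \approx 0.00021687 - 0.0074977 i$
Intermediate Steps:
$c{\left(B \right)} = -3 + B$
$J{\left(o \right)} = - \frac{3}{55} + \frac{o}{55}$ ($J{\left(o \right)} = \frac{-3 + o}{55} = \left(-3 + o\right) \frac{1}{55} = - \frac{3}{55} + \frac{o}{55}$)
$\frac{1}{J{\left(215 \right)} + \sqrt{43 \left(-564\right) + 6493}} = \frac{1}{\left(- \frac{3}{55} + \frac{1}{55} \cdot 215\right) + \sqrt{43 \left(-564\right) + 6493}} = \frac{1}{\left(- \frac{3}{55} + \frac{43}{11}\right) + \sqrt{-24252 + 6493}} = \frac{1}{\frac{212}{55} + \sqrt{-17759}} = \frac{1}{\frac{212}{55} + i \sqrt{17759}}$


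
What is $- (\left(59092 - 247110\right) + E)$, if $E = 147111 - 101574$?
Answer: $142481$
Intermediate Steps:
$E = 45537$
$- (\left(59092 - 247110\right) + E) = - (\left(59092 - 247110\right) + 45537) = - (-188018 + 45537) = \left(-1\right) \left(-142481\right) = 142481$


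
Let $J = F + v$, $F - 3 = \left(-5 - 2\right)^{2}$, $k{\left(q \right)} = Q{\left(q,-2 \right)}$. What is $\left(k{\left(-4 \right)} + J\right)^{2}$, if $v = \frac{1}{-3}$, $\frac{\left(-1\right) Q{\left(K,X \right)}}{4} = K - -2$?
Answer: $\frac{32041}{9} \approx 3560.1$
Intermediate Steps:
$Q{\left(K,X \right)} = -8 - 4 K$ ($Q{\left(K,X \right)} = - 4 \left(K - -2\right) = - 4 \left(K + 2\right) = - 4 \left(2 + K\right) = -8 - 4 K$)
$k{\left(q \right)} = -8 - 4 q$
$v = - \frac{1}{3} \approx -0.33333$
$F = 52$ ($F = 3 + \left(-5 - 2\right)^{2} = 3 + \left(-7\right)^{2} = 3 + 49 = 52$)
$J = \frac{155}{3}$ ($J = 52 - \frac{1}{3} = \frac{155}{3} \approx 51.667$)
$\left(k{\left(-4 \right)} + J\right)^{2} = \left(\left(-8 - -16\right) + \frac{155}{3}\right)^{2} = \left(\left(-8 + 16\right) + \frac{155}{3}\right)^{2} = \left(8 + \frac{155}{3}\right)^{2} = \left(\frac{179}{3}\right)^{2} = \frac{32041}{9}$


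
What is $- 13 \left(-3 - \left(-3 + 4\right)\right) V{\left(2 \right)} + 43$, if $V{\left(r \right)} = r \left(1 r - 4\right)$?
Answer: $-165$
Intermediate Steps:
$V{\left(r \right)} = r \left(-4 + r\right)$ ($V{\left(r \right)} = r \left(r - 4\right) = r \left(-4 + r\right)$)
$- 13 \left(-3 - \left(-3 + 4\right)\right) V{\left(2 \right)} + 43 = - 13 \left(-3 - \left(-3 + 4\right)\right) 2 \left(-4 + 2\right) + 43 = - 13 \left(-3 - 1\right) 2 \left(-2\right) + 43 = - 13 \left(-3 - 1\right) \left(-4\right) + 43 = - 13 \left(\left(-4\right) \left(-4\right)\right) + 43 = \left(-13\right) 16 + 43 = -208 + 43 = -165$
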